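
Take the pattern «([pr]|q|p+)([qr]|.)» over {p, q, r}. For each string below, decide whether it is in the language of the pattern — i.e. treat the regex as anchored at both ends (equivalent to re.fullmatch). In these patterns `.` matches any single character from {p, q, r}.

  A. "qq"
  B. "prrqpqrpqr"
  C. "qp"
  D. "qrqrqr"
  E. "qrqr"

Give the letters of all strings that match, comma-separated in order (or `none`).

A, C

A. "qq" → match
B. "prrqpqrpqr" → no match
C. "qp" → match
D. "qrqrqr" → no match
E. "qrqr" → no match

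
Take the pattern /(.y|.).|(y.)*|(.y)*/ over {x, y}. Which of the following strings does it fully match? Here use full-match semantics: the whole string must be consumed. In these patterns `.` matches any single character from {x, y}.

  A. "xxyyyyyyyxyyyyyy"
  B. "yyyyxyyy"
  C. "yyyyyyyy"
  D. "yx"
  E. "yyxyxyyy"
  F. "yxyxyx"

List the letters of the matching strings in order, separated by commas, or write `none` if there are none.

A → no match
B → match
C → match
D → match
E → match
F → match

B, C, D, E, F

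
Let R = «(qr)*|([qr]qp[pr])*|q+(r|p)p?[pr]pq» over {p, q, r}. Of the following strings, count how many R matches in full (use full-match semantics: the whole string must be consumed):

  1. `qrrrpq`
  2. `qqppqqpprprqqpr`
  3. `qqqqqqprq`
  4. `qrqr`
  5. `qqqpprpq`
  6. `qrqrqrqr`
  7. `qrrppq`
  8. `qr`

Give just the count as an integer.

1 → no match
2 → no match
3 → no match
4 → match
5 → match
6 → match
7 → no match
8 → match
Total matched: 4

4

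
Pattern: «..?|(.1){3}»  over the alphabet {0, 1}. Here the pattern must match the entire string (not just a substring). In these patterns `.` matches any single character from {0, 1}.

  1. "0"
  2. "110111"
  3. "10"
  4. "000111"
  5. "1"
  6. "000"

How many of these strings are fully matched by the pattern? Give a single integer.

4

1. "0" → match
2. "110111" → match
3. "10" → match
4. "000111" → no match
5. "1" → match
6. "000" → no match
Total matched: 4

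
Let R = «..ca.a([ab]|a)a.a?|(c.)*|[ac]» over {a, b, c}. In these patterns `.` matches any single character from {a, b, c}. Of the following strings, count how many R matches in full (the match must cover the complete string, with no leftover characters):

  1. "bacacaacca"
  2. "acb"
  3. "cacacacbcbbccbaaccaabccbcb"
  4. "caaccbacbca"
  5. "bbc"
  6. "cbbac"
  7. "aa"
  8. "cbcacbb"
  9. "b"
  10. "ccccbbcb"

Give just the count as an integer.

0

1. "bacacaacca" → no match
2. "acb" → no match
3 → no match
4. "caaccbacbca" → no match
5. "bbc" → no match
6. "cbbac" → no match
7. "aa" → no match
8. "cbcacbb" → no match
9. "b" → no match
10. "ccccbbcb" → no match
Total matched: 0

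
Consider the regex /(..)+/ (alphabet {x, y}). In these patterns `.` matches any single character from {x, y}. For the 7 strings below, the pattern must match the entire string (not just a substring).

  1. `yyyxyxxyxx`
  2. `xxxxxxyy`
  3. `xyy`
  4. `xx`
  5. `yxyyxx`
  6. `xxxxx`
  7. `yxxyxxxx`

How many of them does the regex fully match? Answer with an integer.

1. `yyyxyxxyxx` → match
2. `xxxxxxyy` → match
3. `xyy` → no match
4. `xx` → match
5. `yxyyxx` → match
6. `xxxxx` → no match
7. `yxxyxxxx` → match
Total matched: 5

5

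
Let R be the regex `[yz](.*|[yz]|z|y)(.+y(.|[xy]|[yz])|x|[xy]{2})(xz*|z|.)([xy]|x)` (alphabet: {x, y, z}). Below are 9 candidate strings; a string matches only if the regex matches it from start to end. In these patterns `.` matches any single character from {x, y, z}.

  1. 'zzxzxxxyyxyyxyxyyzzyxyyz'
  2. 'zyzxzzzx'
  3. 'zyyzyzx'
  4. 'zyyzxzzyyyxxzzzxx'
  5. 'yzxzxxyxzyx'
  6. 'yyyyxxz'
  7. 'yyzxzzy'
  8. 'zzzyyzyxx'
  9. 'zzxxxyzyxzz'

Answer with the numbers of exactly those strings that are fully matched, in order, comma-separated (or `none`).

1 → no match
2. 'zyzxzzzx' → no match
3. 'zyyzyzx' → no match
4 → no match
5. 'yzxzxxyxzyx' → no match
6. 'yyyyxxz' → no match
7. 'yyzxzzy' → no match
8. 'zzzyyzyxx' → no match
9. 'zzxxxyzyxzz' → no match

none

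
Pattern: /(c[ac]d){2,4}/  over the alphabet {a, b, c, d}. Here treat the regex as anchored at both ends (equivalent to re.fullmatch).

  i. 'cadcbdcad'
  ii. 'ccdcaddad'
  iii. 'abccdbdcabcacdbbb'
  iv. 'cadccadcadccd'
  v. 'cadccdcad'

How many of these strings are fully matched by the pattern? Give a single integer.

1

i → no match
ii → no match
iii → no match — must start with 'c'
iv → no match
v → match
Total matched: 1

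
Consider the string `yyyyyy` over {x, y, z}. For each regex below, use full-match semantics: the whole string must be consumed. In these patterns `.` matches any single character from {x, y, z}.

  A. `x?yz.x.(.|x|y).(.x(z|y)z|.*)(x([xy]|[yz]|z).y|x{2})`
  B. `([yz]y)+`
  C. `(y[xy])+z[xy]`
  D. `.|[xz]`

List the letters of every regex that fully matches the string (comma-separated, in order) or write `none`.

A → no match
B → match
C → no match
D → no match

B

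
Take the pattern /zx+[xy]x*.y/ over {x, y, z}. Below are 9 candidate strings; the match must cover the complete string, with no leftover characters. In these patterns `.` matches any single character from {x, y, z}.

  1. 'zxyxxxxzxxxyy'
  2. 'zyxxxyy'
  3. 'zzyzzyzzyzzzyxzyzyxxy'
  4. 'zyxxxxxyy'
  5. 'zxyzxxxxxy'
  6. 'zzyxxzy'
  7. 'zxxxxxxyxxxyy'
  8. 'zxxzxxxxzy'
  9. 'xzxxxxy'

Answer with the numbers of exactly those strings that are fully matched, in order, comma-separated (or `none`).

7

1 → no match
2. 'zyxxxyy' → no match — must start with 'zx'
3 → no match — must start with 'zx'
4. 'zyxxxxxyy' → no match — must start with 'zx'
5. 'zxyzxxxxxy' → no match
6. 'zzyxxzy' → no match — must start with 'zx'
7 → match
8. 'zxxzxxxxzy' → no match
9. 'xzxxxxy' → no match — must start with 'zx'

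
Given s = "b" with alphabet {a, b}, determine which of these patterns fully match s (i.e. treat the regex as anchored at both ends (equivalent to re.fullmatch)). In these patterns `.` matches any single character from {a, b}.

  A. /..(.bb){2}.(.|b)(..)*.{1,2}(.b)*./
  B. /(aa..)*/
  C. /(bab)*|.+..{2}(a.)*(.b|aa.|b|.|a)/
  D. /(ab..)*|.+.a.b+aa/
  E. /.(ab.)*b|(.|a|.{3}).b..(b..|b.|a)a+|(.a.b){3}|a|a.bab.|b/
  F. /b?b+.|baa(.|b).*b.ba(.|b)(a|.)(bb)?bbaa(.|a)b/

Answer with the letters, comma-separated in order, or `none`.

A → no match
B → no match
C → no match
D → no match
E → match
F → no match

E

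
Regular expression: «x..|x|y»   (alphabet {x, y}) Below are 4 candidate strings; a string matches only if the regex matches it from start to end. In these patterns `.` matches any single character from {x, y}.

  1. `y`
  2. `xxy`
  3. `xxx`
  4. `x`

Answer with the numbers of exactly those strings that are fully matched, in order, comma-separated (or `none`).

1, 2, 3, 4

1 → match
2 → match
3 → match
4 → match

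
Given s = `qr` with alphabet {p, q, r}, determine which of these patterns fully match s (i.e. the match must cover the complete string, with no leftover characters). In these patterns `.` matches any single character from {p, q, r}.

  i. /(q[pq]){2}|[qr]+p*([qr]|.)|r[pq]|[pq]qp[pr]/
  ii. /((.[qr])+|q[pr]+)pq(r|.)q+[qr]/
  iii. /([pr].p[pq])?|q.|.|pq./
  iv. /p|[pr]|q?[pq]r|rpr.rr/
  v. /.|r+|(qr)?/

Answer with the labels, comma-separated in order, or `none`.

i → match
ii → no match
iii → match
iv → match
v → match

i, iii, iv, v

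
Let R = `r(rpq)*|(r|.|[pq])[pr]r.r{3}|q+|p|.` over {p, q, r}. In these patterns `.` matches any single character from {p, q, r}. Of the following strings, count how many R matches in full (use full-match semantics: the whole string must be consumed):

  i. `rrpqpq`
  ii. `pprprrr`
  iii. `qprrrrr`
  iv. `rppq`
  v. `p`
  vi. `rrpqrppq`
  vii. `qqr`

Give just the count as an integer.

i → no match
ii → match
iii → match
iv → no match
v → match
vi → no match
vii → no match
Total matched: 3

3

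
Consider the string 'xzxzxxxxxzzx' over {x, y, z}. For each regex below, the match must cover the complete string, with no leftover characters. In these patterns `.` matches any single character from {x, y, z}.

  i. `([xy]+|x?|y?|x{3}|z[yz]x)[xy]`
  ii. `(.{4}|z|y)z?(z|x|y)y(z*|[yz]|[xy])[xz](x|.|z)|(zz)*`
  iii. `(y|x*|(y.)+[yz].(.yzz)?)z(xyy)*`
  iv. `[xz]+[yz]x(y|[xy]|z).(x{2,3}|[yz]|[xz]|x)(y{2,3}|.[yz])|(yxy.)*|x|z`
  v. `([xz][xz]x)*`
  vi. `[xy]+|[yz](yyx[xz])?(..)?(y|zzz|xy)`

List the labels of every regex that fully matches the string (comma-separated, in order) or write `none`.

i → no match
ii → no match
iii → no match
iv → no match
v → match
vi → no match

v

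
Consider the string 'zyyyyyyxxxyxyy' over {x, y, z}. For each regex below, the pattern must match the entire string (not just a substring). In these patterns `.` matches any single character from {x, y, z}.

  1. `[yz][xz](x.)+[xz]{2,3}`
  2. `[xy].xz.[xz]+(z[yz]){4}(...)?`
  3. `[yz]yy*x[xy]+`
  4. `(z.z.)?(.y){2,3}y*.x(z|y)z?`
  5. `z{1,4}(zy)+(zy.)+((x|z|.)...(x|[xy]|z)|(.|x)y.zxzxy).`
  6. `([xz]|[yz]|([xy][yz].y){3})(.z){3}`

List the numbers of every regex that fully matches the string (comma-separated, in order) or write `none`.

1 → no match
2 → no match
3 → match
4 → no match
5 → no match
6 → no match — must end with 'z'

3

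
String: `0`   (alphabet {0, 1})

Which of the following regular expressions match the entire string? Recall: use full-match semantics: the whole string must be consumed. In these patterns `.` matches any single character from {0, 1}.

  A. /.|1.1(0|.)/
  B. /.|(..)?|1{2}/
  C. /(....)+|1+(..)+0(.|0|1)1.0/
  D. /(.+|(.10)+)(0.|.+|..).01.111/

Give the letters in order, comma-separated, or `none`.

A → match
B → match
C → no match
D → no match — must end with `111`

A, B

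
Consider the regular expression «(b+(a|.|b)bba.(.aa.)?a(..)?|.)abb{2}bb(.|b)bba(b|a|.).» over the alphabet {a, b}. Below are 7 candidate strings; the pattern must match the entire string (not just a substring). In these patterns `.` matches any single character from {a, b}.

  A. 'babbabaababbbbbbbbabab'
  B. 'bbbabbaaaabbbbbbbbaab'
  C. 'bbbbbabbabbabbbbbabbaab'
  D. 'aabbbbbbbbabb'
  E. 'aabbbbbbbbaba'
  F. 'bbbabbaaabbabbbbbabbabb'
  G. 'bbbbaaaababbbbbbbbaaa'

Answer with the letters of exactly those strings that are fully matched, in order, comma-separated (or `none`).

A → no match
B → match
C → no match
D → match
E → match
F → match
G → match

B, D, E, F, G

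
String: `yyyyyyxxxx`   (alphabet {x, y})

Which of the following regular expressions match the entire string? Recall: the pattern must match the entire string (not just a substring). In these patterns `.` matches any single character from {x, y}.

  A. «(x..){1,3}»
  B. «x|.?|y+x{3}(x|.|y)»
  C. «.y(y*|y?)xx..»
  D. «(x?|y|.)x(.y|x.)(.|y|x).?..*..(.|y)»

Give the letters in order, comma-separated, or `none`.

B, C

A → no match — must start with `x`
B → match
C → match
D → no match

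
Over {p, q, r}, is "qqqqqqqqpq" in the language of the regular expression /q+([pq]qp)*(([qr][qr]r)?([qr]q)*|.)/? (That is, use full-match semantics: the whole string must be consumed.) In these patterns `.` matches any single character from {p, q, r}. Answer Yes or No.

Yes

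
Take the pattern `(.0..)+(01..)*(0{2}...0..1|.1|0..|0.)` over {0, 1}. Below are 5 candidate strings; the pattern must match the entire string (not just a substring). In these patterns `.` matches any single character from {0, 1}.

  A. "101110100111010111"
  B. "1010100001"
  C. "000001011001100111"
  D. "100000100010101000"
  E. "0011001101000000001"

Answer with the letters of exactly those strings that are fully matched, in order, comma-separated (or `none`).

A, B, D

A → match
B. "1010100001" → match
C → no match
D → match
E → no match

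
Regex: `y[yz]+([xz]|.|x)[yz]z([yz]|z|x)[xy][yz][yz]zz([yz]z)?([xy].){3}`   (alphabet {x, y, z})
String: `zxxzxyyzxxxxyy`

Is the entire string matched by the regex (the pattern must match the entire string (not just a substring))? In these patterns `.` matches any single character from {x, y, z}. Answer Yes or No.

Every match must start with `y`, but `zxxzxyyzxxxxyy` does not.

No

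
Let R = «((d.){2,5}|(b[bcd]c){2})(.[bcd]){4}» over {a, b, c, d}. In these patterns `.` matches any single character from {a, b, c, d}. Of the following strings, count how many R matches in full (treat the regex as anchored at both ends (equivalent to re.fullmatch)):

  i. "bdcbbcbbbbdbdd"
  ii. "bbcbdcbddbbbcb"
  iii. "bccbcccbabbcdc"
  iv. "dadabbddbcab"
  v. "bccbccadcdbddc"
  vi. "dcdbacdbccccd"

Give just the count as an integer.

5

i → match
ii → match
iii → match
iv → match
v → match
vi → no match
Total matched: 5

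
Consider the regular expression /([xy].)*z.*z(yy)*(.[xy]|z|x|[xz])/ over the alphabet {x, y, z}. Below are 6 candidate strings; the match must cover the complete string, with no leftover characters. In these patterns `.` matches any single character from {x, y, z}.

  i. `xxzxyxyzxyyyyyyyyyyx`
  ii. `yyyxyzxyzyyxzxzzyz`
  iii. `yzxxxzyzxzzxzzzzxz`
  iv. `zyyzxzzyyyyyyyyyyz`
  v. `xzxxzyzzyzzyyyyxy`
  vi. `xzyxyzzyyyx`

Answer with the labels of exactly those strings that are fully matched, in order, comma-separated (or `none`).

iv, v

i → no match
ii → no match
iii → no match
iv → match
v → match
vi. `xzyxyzzyyyx` → no match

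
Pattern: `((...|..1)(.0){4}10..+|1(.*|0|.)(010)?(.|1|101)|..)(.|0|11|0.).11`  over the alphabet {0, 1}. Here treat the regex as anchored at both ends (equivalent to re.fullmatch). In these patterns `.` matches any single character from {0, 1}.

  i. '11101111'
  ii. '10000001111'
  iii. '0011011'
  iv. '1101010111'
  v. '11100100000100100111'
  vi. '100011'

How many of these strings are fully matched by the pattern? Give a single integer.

6

i → match
ii → match
iii → match
iv → match
v → match
vi → match
Total matched: 6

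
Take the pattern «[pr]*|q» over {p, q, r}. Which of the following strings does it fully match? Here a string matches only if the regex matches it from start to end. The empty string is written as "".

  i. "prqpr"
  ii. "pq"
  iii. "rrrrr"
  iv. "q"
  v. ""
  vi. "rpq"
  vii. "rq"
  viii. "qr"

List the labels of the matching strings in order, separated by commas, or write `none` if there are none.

i → no match
ii → no match
iii → match
iv → match
v → match
vi → no match
vii → no match
viii → no match

iii, iv, v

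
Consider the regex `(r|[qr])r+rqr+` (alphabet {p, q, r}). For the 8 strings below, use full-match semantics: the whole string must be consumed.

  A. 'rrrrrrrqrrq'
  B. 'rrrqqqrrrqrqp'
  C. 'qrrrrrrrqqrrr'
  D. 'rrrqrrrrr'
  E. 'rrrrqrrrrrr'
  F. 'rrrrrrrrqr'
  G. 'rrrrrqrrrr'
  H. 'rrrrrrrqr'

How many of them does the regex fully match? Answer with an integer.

5

A → no match — must end with 'r'
B → no match — must end with 'r'
C → no match
D → match
E → match
F → match
G → match
H → match
Total matched: 5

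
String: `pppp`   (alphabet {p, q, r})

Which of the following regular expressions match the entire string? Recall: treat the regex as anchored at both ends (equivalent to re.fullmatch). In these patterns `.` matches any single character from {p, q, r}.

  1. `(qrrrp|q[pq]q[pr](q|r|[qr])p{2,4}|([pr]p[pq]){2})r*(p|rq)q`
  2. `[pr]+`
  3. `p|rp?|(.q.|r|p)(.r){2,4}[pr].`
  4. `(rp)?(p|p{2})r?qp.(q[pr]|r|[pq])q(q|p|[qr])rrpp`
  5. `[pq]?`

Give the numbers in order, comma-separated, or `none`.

1 → no match — must end with `q`
2 → match
3 → no match
4 → no match — must end with `rrpp`
5 → no match

2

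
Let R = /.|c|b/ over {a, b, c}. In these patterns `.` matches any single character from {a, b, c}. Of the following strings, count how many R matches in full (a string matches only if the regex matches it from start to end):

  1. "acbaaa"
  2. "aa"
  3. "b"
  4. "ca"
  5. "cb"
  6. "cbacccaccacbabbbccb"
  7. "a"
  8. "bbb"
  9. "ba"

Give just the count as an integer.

1. "acbaaa" → no match
2. "aa" → no match
3. "b" → match
4. "ca" → no match
5. "cb" → no match
6 → no match
7. "a" → match
8. "bbb" → no match
9. "ba" → no match
Total matched: 2

2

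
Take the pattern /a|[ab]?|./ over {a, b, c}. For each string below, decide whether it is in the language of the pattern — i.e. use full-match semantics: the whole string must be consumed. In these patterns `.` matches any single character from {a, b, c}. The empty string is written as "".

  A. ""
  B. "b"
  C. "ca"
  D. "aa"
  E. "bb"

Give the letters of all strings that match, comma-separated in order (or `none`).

A, B

A → match
B → match
C → no match
D → no match
E → no match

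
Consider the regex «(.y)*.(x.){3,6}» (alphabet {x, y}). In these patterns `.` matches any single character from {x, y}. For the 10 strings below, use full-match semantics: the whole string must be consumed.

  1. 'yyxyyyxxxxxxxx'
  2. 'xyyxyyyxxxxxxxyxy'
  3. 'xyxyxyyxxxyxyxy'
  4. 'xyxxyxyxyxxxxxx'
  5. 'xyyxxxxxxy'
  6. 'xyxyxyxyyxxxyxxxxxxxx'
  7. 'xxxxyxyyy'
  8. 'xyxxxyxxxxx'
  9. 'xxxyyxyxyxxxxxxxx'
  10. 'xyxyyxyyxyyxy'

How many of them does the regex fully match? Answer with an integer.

1 → no match
2 → no match
3 → match
4 → match
5 → no match
6 → match
7 → no match
8 → no match
9 → no match
10 → no match
Total matched: 3

3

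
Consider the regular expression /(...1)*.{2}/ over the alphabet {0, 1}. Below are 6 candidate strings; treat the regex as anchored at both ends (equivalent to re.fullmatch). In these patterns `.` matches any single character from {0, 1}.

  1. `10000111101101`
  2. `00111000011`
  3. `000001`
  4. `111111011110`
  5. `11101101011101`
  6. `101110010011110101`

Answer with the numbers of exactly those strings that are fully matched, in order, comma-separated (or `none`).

1 → no match
2 → no match
3 → no match
4 → no match
5 → no match
6 → match

6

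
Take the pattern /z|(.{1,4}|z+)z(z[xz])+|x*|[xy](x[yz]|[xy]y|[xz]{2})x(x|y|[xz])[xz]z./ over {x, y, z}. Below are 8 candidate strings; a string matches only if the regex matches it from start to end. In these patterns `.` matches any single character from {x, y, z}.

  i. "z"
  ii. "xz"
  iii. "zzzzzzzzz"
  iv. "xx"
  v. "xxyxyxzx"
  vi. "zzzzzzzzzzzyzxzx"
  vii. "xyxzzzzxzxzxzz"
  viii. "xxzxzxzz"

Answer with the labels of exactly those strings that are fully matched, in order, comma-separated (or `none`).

i, iii, iv, v, vii, viii

i → match
ii → no match
iii → match
iv → match
v → match
vi → no match
vii → match
viii → match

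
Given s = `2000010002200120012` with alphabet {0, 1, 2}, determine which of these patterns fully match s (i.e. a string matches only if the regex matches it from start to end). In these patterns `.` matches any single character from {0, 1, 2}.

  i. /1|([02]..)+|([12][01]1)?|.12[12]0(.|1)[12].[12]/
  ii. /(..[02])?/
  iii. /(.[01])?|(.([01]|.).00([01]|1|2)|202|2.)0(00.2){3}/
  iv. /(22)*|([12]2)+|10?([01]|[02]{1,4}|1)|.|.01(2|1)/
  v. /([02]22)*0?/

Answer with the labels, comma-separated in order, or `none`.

i → no match
ii → no match
iii → match
iv → no match
v → no match

iii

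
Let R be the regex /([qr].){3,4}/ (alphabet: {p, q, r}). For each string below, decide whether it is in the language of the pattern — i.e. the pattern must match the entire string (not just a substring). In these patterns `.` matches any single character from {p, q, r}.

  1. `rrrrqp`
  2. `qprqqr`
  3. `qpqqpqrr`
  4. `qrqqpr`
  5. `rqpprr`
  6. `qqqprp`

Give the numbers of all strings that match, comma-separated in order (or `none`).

1. `rrrrqp` → match
2. `qprqqr` → match
3. `qpqqpqrr` → no match
4. `qrqqpr` → no match
5. `rqpprr` → no match
6. `qqqprp` → match

1, 2, 6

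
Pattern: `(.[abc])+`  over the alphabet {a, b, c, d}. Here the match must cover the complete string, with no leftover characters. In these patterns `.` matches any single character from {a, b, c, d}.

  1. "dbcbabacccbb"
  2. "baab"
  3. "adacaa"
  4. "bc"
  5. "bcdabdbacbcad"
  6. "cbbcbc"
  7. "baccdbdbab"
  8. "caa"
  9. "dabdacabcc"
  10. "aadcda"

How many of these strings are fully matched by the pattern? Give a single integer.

1 → match
2 → match
3 → no match
4 → match
5 → no match
6 → match
7 → match
8 → no match
9 → no match
10 → match
Total matched: 6

6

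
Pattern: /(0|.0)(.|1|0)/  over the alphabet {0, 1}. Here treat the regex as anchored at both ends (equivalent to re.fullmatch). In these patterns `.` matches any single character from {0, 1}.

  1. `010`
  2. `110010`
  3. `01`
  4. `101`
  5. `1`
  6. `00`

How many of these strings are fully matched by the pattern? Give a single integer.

3

1 → no match
2 → no match
3 → match
4 → match
5 → no match
6 → match
Total matched: 3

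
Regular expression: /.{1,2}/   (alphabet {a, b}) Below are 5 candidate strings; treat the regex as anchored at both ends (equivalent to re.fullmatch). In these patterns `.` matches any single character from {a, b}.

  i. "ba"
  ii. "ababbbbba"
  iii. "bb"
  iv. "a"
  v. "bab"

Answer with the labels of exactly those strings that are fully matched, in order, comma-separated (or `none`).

i → match
ii → no match
iii → match
iv → match
v → no match

i, iii, iv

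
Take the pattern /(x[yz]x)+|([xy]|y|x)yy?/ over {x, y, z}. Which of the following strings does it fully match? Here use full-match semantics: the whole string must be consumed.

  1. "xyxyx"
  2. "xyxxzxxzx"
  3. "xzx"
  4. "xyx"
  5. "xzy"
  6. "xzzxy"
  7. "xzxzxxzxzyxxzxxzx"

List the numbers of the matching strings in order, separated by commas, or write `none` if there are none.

2, 3, 4

1 → no match
2 → match
3 → match
4 → match
5 → no match
6 → no match
7 → no match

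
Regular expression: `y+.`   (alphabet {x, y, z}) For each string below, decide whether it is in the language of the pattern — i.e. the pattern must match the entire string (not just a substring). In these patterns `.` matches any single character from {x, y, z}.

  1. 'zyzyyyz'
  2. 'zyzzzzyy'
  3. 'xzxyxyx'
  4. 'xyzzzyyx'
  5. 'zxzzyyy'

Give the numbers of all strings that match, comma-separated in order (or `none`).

none

1 → no match — must start with 'y'
2 → no match — must start with 'y'
3 → no match — must start with 'y'
4 → no match — must start with 'y'
5 → no match — must start with 'y'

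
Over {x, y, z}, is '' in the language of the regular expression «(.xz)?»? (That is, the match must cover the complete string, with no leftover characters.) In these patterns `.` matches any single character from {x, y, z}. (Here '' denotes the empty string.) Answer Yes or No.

Yes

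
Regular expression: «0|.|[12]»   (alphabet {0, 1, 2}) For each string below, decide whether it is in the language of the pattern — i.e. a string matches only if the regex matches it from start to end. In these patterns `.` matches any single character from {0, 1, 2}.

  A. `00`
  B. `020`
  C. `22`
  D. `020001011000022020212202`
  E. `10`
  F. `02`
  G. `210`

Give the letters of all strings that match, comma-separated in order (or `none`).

none

A. `00` → no match
B. `020` → no match
C. `22` → no match
D → no match
E. `10` → no match
F. `02` → no match
G. `210` → no match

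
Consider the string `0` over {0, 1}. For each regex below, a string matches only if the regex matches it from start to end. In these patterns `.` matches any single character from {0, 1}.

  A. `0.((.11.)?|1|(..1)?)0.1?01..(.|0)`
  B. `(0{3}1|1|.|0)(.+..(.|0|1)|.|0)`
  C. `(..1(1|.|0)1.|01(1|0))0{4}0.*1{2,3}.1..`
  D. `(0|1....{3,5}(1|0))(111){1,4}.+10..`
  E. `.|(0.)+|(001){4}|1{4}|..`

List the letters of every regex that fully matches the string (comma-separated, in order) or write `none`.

A → no match
B → no match
C → no match
D → no match
E → match

E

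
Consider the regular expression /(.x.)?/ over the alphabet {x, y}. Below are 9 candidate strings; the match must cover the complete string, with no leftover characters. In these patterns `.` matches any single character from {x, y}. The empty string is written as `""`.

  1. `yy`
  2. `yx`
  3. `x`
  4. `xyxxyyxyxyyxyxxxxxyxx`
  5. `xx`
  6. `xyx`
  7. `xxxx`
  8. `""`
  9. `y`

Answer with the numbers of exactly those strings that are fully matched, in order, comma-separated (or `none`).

1 → no match
2 → no match
3 → no match
4 → no match
5 → no match
6 → no match
7 → no match
8 → match
9 → no match

8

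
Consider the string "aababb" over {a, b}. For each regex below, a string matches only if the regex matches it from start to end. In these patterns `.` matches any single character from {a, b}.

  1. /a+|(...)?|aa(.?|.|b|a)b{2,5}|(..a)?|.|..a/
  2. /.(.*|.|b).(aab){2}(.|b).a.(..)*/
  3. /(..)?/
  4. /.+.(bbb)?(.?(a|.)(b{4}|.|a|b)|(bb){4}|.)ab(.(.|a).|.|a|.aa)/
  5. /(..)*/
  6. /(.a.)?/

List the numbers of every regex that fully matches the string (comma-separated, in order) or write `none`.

1 → no match
2 → no match
3 → no match
4 → match
5 → match
6 → no match

4, 5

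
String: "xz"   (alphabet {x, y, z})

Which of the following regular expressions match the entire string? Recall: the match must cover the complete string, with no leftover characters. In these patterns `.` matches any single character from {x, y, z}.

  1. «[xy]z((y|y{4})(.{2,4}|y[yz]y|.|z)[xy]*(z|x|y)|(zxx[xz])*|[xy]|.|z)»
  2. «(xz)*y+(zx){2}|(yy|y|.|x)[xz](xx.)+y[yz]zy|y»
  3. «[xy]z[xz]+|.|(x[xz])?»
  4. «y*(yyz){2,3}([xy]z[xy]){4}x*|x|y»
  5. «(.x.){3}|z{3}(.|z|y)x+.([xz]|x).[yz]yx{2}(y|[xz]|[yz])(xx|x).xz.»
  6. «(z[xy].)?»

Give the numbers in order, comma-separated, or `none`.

1 → match
2 → no match
3 → match
4 → no match
5 → no match
6 → no match

1, 3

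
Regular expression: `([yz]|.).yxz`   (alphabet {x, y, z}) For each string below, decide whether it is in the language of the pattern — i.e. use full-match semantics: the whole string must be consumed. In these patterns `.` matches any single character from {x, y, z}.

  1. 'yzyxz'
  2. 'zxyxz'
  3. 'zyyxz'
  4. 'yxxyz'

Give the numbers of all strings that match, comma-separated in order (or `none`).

1, 2, 3

1 → match
2 → match
3 → match
4 → no match — must end with 'yxz'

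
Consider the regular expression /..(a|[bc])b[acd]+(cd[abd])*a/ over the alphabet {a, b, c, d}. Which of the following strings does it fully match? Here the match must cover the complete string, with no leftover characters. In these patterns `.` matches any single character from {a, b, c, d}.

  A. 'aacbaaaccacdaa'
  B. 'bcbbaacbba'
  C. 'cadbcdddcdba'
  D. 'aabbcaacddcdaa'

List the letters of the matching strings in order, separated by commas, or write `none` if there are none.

A, D

A → match
B → no match
C → no match
D → match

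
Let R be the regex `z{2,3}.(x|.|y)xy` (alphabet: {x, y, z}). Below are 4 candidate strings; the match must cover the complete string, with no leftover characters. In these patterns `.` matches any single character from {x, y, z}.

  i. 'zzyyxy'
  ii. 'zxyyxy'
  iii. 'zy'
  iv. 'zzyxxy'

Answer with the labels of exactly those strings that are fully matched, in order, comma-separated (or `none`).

i → match
ii → no match
iii → no match — must end with 'xy'
iv → match

i, iv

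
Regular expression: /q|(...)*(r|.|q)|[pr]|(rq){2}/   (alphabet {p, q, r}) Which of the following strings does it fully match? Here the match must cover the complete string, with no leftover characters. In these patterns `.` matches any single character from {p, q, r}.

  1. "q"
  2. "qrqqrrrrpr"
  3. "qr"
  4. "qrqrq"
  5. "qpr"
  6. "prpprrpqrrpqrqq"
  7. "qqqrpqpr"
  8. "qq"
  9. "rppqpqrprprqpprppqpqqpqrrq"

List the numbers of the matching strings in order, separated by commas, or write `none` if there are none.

1, 2

1 → match
2 → match
3 → no match
4 → no match
5 → no match
6 → no match
7 → no match
8 → no match
9 → no match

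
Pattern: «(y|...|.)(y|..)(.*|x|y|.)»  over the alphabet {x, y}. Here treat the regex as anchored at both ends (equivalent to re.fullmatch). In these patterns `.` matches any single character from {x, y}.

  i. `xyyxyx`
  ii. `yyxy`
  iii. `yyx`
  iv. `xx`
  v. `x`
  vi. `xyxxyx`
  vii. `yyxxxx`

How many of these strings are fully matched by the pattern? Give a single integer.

i → match
ii → match
iii → match
iv → no match
v → no match
vi → match
vii → match
Total matched: 5

5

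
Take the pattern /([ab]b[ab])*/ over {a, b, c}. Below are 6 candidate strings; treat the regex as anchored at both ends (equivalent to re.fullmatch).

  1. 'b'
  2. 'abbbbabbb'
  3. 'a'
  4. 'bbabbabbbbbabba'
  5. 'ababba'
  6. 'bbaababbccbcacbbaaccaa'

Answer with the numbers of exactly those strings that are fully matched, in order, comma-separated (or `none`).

1. 'b' → no match
2. 'abbbbabbb' → match
3. 'a' → no match
4 → match
5. 'ababba' → match
6 → no match

2, 4, 5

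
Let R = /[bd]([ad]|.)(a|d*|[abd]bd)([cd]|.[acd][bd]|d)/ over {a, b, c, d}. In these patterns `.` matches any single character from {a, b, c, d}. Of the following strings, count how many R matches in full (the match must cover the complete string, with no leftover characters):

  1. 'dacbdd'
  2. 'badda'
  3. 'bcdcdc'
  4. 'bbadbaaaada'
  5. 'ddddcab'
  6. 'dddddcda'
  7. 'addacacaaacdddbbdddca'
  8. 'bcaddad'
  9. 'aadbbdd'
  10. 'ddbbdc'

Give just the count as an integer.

1 → no match
2 → no match
3 → no match
4 → no match
5 → match
6 → no match
7 → no match
8 → no match
9 → no match
10 → match
Total matched: 2

2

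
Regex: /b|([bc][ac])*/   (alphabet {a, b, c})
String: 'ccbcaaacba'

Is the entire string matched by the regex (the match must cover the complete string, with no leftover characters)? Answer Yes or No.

No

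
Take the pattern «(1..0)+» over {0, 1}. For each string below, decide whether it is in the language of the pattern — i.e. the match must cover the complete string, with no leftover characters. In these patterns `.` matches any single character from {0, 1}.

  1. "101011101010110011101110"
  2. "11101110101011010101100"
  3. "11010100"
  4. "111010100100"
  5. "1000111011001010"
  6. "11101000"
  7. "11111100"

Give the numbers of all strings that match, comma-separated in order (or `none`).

1, 5, 6

1 → match
2 → no match
3 → no match
4 → no match
5 → match
6 → match
7 → no match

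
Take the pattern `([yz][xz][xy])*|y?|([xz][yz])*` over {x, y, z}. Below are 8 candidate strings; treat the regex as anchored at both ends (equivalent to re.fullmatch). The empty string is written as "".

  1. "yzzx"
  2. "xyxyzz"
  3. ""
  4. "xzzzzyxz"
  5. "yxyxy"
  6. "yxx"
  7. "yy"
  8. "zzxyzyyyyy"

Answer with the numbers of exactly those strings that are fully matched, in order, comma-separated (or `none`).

1 → no match
2 → match
3 → match
4 → match
5 → no match
6 → match
7 → no match
8 → no match

2, 3, 4, 6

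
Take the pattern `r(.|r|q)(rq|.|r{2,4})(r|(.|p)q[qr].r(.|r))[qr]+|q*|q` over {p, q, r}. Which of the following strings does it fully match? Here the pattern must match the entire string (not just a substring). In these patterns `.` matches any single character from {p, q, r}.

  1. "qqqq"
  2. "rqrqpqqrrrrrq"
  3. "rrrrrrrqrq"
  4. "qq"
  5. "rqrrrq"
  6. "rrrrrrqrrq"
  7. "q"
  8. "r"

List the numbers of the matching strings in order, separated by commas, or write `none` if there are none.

1, 2, 3, 4, 5, 6, 7

1 → match
2 → match
3 → match
4 → match
5 → match
6 → match
7 → match
8 → no match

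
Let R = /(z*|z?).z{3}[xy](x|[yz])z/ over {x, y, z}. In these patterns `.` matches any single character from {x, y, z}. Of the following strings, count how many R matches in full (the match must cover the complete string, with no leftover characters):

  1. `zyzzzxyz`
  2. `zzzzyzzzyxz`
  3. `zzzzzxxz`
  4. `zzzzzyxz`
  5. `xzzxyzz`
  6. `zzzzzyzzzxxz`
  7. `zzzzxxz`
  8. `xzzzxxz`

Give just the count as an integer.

1 → match
2 → match
3 → match
4 → match
5 → no match
6 → match
7 → match
8 → match
Total matched: 7

7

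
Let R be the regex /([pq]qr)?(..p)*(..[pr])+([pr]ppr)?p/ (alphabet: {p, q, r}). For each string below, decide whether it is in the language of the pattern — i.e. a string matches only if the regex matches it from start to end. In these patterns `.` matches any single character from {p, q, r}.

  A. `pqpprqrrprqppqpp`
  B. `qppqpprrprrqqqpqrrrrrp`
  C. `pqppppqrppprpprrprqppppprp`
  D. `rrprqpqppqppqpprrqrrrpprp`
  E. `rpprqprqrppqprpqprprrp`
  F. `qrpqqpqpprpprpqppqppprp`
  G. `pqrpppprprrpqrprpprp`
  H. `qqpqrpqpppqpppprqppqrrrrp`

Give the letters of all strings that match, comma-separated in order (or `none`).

C, G, H

A → no match
B → no match
C → match
D → no match
E → no match
F → no match
G → match
H → match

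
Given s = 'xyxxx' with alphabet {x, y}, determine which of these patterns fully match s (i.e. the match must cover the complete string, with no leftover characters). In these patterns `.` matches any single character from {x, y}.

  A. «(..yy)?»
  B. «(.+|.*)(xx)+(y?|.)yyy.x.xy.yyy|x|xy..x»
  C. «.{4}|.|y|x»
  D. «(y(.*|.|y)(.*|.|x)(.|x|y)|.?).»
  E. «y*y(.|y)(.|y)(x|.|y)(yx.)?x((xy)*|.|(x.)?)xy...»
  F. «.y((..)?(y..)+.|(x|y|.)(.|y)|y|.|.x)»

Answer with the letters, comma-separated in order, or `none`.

B

A → no match
B → match
C → no match
D → no match
E → no match
F → no match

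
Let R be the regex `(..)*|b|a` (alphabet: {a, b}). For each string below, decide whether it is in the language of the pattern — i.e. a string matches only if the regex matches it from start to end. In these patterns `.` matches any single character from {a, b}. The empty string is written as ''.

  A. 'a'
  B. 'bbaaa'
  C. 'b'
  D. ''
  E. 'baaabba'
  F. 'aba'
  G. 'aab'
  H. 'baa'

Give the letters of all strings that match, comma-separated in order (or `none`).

A, C, D

A → match
B → no match
C → match
D → match
E → no match
F → no match
G → no match
H → no match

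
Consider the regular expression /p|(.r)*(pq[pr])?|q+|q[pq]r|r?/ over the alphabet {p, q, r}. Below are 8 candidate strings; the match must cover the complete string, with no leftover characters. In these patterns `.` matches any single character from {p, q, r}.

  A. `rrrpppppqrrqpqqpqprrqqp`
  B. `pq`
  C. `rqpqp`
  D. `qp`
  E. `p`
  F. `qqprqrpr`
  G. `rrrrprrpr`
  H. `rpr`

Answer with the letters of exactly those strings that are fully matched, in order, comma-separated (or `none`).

E

A → no match
B → no match
C → no match
D → no match
E → match
F → no match
G → no match
H → no match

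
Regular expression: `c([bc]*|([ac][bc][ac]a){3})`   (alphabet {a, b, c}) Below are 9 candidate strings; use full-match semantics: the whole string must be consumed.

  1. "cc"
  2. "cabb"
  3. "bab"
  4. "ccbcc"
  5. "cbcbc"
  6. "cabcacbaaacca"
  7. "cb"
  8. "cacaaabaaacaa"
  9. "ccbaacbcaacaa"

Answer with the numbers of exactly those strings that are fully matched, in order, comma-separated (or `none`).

1, 4, 5, 6, 7, 8, 9

1. "cc" → match
2. "cabb" → no match
3. "bab" → no match — must start with "c"
4. "ccbcc" → match
5. "cbcbc" → match
6 → match
7. "cb" → match
8 → match
9 → match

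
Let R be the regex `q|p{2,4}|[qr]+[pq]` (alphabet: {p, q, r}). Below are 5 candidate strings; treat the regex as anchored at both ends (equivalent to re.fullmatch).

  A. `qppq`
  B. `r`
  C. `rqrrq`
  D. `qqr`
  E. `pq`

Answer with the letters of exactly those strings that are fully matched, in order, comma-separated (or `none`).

A → no match
B → no match
C → match
D → no match
E → no match

C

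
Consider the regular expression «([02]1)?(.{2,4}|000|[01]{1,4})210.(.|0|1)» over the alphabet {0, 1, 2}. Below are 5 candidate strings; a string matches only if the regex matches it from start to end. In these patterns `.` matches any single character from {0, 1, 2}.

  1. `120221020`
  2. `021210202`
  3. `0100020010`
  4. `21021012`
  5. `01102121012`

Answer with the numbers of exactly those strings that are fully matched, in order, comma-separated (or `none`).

1 → match
2 → no match
3 → no match
4 → match
5 → match

1, 4, 5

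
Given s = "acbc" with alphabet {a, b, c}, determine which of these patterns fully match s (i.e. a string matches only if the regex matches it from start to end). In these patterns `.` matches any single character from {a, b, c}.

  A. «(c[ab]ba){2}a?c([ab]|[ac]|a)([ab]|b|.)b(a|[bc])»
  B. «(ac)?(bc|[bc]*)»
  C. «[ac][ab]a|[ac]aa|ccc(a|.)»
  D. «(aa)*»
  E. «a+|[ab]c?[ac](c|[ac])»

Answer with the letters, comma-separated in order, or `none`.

A → no match — must start with "c"
B → match
C → no match
D → no match
E → no match

B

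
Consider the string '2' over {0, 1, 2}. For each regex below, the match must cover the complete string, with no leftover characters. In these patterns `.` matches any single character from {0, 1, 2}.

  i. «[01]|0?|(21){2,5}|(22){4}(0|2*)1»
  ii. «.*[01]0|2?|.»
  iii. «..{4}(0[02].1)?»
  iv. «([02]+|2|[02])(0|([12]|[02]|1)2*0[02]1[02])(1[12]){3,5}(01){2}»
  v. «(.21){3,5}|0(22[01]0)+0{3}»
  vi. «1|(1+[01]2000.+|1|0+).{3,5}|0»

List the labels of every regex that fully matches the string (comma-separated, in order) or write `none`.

ii

i → no match
ii → match
iii → no match
iv → no match — must end with '01'
v → no match
vi → no match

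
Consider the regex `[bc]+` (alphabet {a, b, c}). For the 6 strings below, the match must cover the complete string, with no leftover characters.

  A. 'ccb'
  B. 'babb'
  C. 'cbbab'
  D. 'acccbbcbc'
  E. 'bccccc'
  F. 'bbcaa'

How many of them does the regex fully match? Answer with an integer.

A → match
B → no match
C → no match
D → no match
E → match
F → no match
Total matched: 2

2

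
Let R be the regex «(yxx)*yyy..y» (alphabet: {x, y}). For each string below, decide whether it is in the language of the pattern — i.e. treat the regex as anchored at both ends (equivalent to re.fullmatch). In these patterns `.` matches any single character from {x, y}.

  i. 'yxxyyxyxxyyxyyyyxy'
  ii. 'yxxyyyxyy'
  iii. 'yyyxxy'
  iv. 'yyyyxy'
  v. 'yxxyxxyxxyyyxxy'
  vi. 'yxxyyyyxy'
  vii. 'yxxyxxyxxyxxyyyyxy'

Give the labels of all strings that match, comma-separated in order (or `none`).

i → no match
ii → match
iii → match
iv → match
v → match
vi → match
vii → match

ii, iii, iv, v, vi, vii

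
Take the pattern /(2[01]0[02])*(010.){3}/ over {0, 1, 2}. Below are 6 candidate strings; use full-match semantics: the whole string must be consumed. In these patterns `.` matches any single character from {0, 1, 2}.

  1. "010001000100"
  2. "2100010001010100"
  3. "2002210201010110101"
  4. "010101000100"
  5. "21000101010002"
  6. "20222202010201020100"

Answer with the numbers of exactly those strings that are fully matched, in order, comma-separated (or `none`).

1, 2, 4

1 → match
2 → match
3 → no match
4 → match
5 → no match
6 → no match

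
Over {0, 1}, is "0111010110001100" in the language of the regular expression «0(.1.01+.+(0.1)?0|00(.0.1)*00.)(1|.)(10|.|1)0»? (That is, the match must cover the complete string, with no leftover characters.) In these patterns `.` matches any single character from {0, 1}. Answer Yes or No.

Yes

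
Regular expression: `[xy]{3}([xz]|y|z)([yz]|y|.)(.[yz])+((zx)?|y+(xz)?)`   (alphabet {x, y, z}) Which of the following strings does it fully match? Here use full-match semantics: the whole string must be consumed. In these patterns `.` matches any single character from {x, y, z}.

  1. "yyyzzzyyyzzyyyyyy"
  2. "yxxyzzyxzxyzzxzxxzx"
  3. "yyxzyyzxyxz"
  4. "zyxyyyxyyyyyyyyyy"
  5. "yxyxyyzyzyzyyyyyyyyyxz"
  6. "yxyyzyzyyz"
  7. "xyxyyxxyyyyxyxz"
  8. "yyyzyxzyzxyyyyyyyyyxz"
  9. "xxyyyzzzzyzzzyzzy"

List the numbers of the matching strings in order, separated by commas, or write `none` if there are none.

1 → match
2 → no match
3 → match
4 → no match
5 → match
6 → no match
7 → no match
8 → match
9 → match

1, 3, 5, 8, 9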